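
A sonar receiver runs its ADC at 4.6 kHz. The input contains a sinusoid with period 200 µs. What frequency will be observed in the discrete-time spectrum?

0.4 kHz

T = 200 µs → f = 1/T = 5 kHz.
5 kHz mod fs = 0.4 kHz.
0.4 kHz ≤ fs/2 = 2.3 kHz, appears at 0.4 kHz.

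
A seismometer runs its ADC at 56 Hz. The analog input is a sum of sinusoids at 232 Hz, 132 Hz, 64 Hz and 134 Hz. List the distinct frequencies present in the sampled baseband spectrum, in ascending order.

fs/2 = 28 Hz.
232 Hz mod fs = 8 Hz.
8 Hz ≤ fs/2 = 28 Hz, appears at 8 Hz.
132 Hz mod fs = 20 Hz.
20 Hz ≤ fs/2 = 28 Hz, appears at 20 Hz.
64 Hz mod fs = 8 Hz.
8 Hz ≤ fs/2 = 28 Hz, appears at 8 Hz.
134 Hz mod fs = 22 Hz.
22 Hz ≤ fs/2 = 28 Hz, appears at 22 Hz.
Distinct values: {8 Hz, 20 Hz, 22 Hz}.

8 Hz, 20 Hz, 22 Hz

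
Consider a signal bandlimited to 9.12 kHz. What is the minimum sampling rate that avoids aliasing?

18.24 kHz

Nyquist rate = 2 × 9.12 kHz = 18.24 kHz.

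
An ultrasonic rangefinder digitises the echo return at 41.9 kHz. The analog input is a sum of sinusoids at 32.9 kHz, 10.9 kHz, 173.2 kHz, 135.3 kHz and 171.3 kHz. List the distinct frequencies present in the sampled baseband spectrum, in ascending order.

fs/2 = 20.95 kHz.
32.9 kHz > fs/2 = 20.95 kHz, folds to fs − 32.9 kHz = 9 kHz.
10.9 kHz ≤ fs/2 = 20.95 kHz, passes unchanged.
173.2 kHz mod fs = 5.6 kHz.
5.6 kHz ≤ fs/2 = 20.95 kHz, appears at 5.6 kHz.
135.3 kHz mod fs = 9.6 kHz.
9.6 kHz ≤ fs/2 = 20.95 kHz, appears at 9.6 kHz.
171.3 kHz mod fs = 3.7 kHz.
3.7 kHz ≤ fs/2 = 20.95 kHz, appears at 3.7 kHz.
Distinct values: {3.7 kHz, 5.6 kHz, 9 kHz, 9.6 kHz, 10.9 kHz}.

3.7 kHz, 5.6 kHz, 9 kHz, 9.6 kHz, 10.9 kHz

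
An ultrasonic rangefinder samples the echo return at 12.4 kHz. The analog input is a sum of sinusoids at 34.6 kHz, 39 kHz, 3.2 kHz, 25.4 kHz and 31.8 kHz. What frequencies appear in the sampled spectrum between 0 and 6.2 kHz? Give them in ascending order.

fs/2 = 6.2 kHz.
34.6 kHz mod fs = 9.8 kHz.
9.8 kHz > fs/2 = 6.2 kHz, folds to fs − 9.8 kHz = 2.6 kHz.
39 kHz mod fs = 1.8 kHz.
1.8 kHz ≤ fs/2 = 6.2 kHz, appears at 1.8 kHz.
3.2 kHz ≤ fs/2 = 6.2 kHz, passes unchanged.
25.4 kHz mod fs = 0.6 kHz.
0.6 kHz ≤ fs/2 = 6.2 kHz, appears at 0.6 kHz.
31.8 kHz mod fs = 7 kHz.
7 kHz > fs/2 = 6.2 kHz, folds to fs − 7 kHz = 5.4 kHz.
Distinct values: {0.6 kHz, 1.8 kHz, 2.6 kHz, 3.2 kHz, 5.4 kHz}.

0.6 kHz, 1.8 kHz, 2.6 kHz, 3.2 kHz, 5.4 kHz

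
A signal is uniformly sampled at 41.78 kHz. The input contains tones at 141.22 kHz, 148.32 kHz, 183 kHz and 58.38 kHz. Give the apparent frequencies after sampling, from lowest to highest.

fs/2 = 20.89 kHz.
141.22 kHz mod fs = 15.88 kHz.
15.88 kHz ≤ fs/2 = 20.89 kHz, appears at 15.88 kHz.
148.32 kHz mod fs = 22.98 kHz.
22.98 kHz > fs/2 = 20.89 kHz, folds to fs − 22.98 kHz = 18.8 kHz.
183 kHz mod fs = 15.88 kHz.
15.88 kHz ≤ fs/2 = 20.89 kHz, appears at 15.88 kHz.
58.38 kHz mod fs = 16.6 kHz.
16.6 kHz ≤ fs/2 = 20.89 kHz, appears at 16.6 kHz.
Distinct values: {15.88 kHz, 16.6 kHz, 18.8 kHz}.

15.88 kHz, 16.6 kHz, 18.8 kHz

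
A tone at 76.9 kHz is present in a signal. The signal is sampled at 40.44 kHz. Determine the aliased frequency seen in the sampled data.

76.9 kHz mod fs = 36.46 kHz.
36.46 kHz > fs/2 = 20.22 kHz, folds to fs − 36.46 kHz = 3.98 kHz.

3.98 kHz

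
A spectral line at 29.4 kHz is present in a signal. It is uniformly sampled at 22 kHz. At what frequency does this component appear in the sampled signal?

7.4 kHz

29.4 kHz mod fs = 7.4 kHz.
7.4 kHz ≤ fs/2 = 11 kHz, appears at 7.4 kHz.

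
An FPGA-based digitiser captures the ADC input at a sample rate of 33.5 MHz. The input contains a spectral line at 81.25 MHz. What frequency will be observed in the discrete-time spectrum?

14.25 MHz

81.25 MHz mod fs = 14.25 MHz.
14.25 MHz ≤ fs/2 = 16.75 MHz, appears at 14.25 MHz.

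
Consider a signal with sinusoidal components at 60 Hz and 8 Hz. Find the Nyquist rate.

120 Hz

Highest-frequency component: 60 Hz.
Nyquist rate = 2 × 60 Hz = 120 Hz.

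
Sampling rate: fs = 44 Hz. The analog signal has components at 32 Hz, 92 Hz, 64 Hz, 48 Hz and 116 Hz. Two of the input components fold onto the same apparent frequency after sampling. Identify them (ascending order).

48 Hz, 92 Hz

fs/2 = 22 Hz.
32 Hz > fs/2 = 22 Hz, folds to fs − 32 Hz = 12 Hz.
92 Hz mod fs = 4 Hz.
4 Hz ≤ fs/2 = 22 Hz, appears at 4 Hz.
64 Hz mod fs = 20 Hz.
20 Hz ≤ fs/2 = 22 Hz, appears at 20 Hz.
48 Hz mod fs = 4 Hz.
4 Hz ≤ fs/2 = 22 Hz, appears at 4 Hz.
116 Hz mod fs = 28 Hz.
28 Hz > fs/2 = 22 Hz, folds to fs − 28 Hz = 16 Hz.
48 Hz and 92 Hz both map to 4 Hz.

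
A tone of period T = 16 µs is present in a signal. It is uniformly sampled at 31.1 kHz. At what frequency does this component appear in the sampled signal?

T = 16 µs → f = 1/T = 62.5 kHz.
62.5 kHz mod fs = 0.3 kHz.
0.3 kHz ≤ fs/2 = 15.55 kHz, appears at 0.3 kHz.

0.3 kHz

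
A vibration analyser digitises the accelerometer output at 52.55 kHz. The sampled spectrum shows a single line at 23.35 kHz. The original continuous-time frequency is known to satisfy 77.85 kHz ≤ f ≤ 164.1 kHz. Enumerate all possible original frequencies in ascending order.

Frequencies that alias to 23.35 kHz are k·fs ± 23.35 kHz for integer k ≥ 0.
k=0: 23.35 kHz.
k=1: 29.2 kHz, 75.9 kHz.
k=2: 81.75 kHz, 128.45 kHz.
k=3: 134.3 kHz, 181 kHz.
k=4: 186.85 kHz, 233.55 kHz.
Within [77.85 kHz, 164.1 kHz]: 81.75 kHz, 128.45 kHz, 134.3 kHz.

81.75 kHz, 128.45 kHz, 134.3 kHz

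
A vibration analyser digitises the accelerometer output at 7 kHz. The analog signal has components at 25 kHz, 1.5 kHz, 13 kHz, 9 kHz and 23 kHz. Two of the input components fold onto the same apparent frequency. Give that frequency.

fs/2 = 3.5 kHz.
25 kHz mod fs = 4 kHz.
4 kHz > fs/2 = 3.5 kHz, folds to fs − 4 kHz = 3 kHz.
1.5 kHz ≤ fs/2 = 3.5 kHz, passes unchanged.
13 kHz mod fs = 6 kHz.
6 kHz > fs/2 = 3.5 kHz, folds to fs − 6 kHz = 1 kHz.
9 kHz mod fs = 2 kHz.
2 kHz ≤ fs/2 = 3.5 kHz, appears at 2 kHz.
23 kHz mod fs = 2 kHz.
2 kHz ≤ fs/2 = 3.5 kHz, appears at 2 kHz.
9 kHz and 23 kHz both map to 2 kHz.

2 kHz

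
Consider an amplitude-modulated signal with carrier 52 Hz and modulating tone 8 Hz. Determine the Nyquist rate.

AM sidebands sit at fc ± fm = 44 Hz and 60 Hz.
Highest-frequency component: 60 Hz.
Nyquist rate = 2 × 60 Hz = 120 Hz.

120 Hz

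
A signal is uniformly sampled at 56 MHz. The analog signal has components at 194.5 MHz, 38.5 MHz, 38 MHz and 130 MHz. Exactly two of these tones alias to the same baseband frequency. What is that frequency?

18 MHz

fs/2 = 28 MHz.
194.5 MHz mod fs = 26.5 MHz.
26.5 MHz ≤ fs/2 = 28 MHz, appears at 26.5 MHz.
38.5 MHz > fs/2 = 28 MHz, folds to fs − 38.5 MHz = 17.5 MHz.
38 MHz > fs/2 = 28 MHz, folds to fs − 38 MHz = 18 MHz.
130 MHz mod fs = 18 MHz.
18 MHz ≤ fs/2 = 28 MHz, appears at 18 MHz.
38 MHz and 130 MHz both map to 18 MHz.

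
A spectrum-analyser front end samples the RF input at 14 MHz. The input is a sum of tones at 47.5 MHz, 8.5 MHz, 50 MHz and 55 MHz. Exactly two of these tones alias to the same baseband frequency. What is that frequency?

fs/2 = 7 MHz.
47.5 MHz mod fs = 5.5 MHz.
5.5 MHz ≤ fs/2 = 7 MHz, appears at 5.5 MHz.
8.5 MHz > fs/2 = 7 MHz, folds to fs − 8.5 MHz = 5.5 MHz.
50 MHz mod fs = 8 MHz.
8 MHz > fs/2 = 7 MHz, folds to fs − 8 MHz = 6 MHz.
55 MHz mod fs = 13 MHz.
13 MHz > fs/2 = 7 MHz, folds to fs − 13 MHz = 1 MHz.
8.5 MHz and 47.5 MHz both map to 5.5 MHz.

5.5 MHz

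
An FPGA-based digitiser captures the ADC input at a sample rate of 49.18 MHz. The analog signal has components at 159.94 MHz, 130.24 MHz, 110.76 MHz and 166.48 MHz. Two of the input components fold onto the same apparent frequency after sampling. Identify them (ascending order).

fs/2 = 24.59 MHz.
159.94 MHz mod fs = 12.4 MHz.
12.4 MHz ≤ fs/2 = 24.59 MHz, appears at 12.4 MHz.
130.24 MHz mod fs = 31.88 MHz.
31.88 MHz > fs/2 = 24.59 MHz, folds to fs − 31.88 MHz = 17.3 MHz.
110.76 MHz mod fs = 12.4 MHz.
12.4 MHz ≤ fs/2 = 24.59 MHz, appears at 12.4 MHz.
166.48 MHz mod fs = 18.94 MHz.
18.94 MHz ≤ fs/2 = 24.59 MHz, appears at 18.94 MHz.
110.76 MHz and 159.94 MHz both map to 12.4 MHz.

110.76 MHz, 159.94 MHz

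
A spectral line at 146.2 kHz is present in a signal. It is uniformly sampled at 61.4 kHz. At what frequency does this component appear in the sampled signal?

146.2 kHz mod fs = 23.4 kHz.
23.4 kHz ≤ fs/2 = 30.7 kHz, appears at 23.4 kHz.

23.4 kHz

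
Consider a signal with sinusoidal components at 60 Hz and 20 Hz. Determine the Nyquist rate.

120 Hz

Highest-frequency component: 60 Hz.
Nyquist rate = 2 × 60 Hz = 120 Hz.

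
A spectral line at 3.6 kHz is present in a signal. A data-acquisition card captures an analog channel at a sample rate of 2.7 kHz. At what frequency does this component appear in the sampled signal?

3.6 kHz mod fs = 0.9 kHz.
0.9 kHz ≤ fs/2 = 1.35 kHz, appears at 0.9 kHz.

0.9 kHz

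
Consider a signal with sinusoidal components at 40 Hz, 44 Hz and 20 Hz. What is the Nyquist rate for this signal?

Highest-frequency component: 44 Hz.
Nyquist rate = 2 × 44 Hz = 88 Hz.

88 Hz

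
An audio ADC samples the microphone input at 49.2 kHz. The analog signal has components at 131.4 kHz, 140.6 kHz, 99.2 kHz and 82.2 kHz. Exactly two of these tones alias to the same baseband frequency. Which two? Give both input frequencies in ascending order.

82.2 kHz, 131.4 kHz

fs/2 = 24.6 kHz.
131.4 kHz mod fs = 33 kHz.
33 kHz > fs/2 = 24.6 kHz, folds to fs − 33 kHz = 16.2 kHz.
140.6 kHz mod fs = 42.2 kHz.
42.2 kHz > fs/2 = 24.6 kHz, folds to fs − 42.2 kHz = 7 kHz.
99.2 kHz mod fs = 0.8 kHz.
0.8 kHz ≤ fs/2 = 24.6 kHz, appears at 0.8 kHz.
82.2 kHz mod fs = 33 kHz.
33 kHz > fs/2 = 24.6 kHz, folds to fs − 33 kHz = 16.2 kHz.
82.2 kHz and 131.4 kHz both map to 16.2 kHz.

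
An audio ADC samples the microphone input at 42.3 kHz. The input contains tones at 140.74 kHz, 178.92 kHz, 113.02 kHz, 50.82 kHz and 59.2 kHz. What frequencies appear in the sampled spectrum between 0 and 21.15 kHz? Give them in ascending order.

fs/2 = 21.15 kHz.
140.74 kHz mod fs = 13.84 kHz.
13.84 kHz ≤ fs/2 = 21.15 kHz, appears at 13.84 kHz.
178.92 kHz mod fs = 9.72 kHz.
9.72 kHz ≤ fs/2 = 21.15 kHz, appears at 9.72 kHz.
113.02 kHz mod fs = 28.42 kHz.
28.42 kHz > fs/2 = 21.15 kHz, folds to fs − 28.42 kHz = 13.88 kHz.
50.82 kHz mod fs = 8.52 kHz.
8.52 kHz ≤ fs/2 = 21.15 kHz, appears at 8.52 kHz.
59.2 kHz mod fs = 16.9 kHz.
16.9 kHz ≤ fs/2 = 21.15 kHz, appears at 16.9 kHz.
Distinct values: {8.52 kHz, 9.72 kHz, 13.84 kHz, 13.88 kHz, 16.9 kHz}.

8.52 kHz, 9.72 kHz, 13.84 kHz, 13.88 kHz, 16.9 kHz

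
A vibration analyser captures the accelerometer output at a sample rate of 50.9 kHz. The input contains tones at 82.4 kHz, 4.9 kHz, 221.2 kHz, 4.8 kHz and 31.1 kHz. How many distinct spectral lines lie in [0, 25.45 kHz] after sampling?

fs/2 = 25.45 kHz.
82.4 kHz mod fs = 31.5 kHz.
31.5 kHz > fs/2 = 25.45 kHz, folds to fs − 31.5 kHz = 19.4 kHz.
4.9 kHz ≤ fs/2 = 25.45 kHz, passes unchanged.
221.2 kHz mod fs = 17.6 kHz.
17.6 kHz ≤ fs/2 = 25.45 kHz, appears at 17.6 kHz.
4.8 kHz ≤ fs/2 = 25.45 kHz, passes unchanged.
31.1 kHz > fs/2 = 25.45 kHz, folds to fs − 31.1 kHz = 19.8 kHz.
Distinct values: {4.8 kHz, 4.9 kHz, 17.6 kHz, 19.4 kHz, 19.8 kHz} → 5.

5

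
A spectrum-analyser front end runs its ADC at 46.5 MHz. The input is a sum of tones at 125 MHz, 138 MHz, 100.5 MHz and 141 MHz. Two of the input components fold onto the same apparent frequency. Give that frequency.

fs/2 = 23.25 MHz.
125 MHz mod fs = 32 MHz.
32 MHz > fs/2 = 23.25 MHz, folds to fs − 32 MHz = 14.5 MHz.
138 MHz mod fs = 45 MHz.
45 MHz > fs/2 = 23.25 MHz, folds to fs − 45 MHz = 1.5 MHz.
100.5 MHz mod fs = 7.5 MHz.
7.5 MHz ≤ fs/2 = 23.25 MHz, appears at 7.5 MHz.
141 MHz mod fs = 1.5 MHz.
1.5 MHz ≤ fs/2 = 23.25 MHz, appears at 1.5 MHz.
138 MHz and 141 MHz both map to 1.5 MHz.

1.5 MHz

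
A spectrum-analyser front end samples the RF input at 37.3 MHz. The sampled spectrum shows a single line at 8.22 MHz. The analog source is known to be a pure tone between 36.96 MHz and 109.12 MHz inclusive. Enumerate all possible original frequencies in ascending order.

Frequencies that alias to 8.22 MHz are k·fs ± 8.22 MHz for integer k ≥ 0.
k=0: 8.22 MHz.
k=1: 29.08 MHz, 45.52 MHz.
k=2: 66.38 MHz, 82.82 MHz.
k=3: 103.68 MHz, 120.12 MHz.
k=4: 140.98 MHz, 157.42 MHz.
Within [36.96 MHz, 109.12 MHz]: 45.52 MHz, 66.38 MHz, 82.82 MHz, 103.68 MHz.

45.52 MHz, 66.38 MHz, 82.82 MHz, 103.68 MHz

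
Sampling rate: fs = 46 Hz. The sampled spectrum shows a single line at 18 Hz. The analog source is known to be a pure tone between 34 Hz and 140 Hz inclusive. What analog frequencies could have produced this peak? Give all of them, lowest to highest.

64 Hz, 74 Hz, 110 Hz, 120 Hz

Frequencies that alias to 18 Hz are k·fs ± 18 Hz for integer k ≥ 0.
k=0: 18 Hz.
k=1: 28 Hz, 64 Hz.
k=2: 74 Hz, 110 Hz.
k=3: 120 Hz, 156 Hz.
k=4: 166 Hz, 202 Hz.
Within [34 Hz, 140 Hz]: 64 Hz, 74 Hz, 110 Hz, 120 Hz.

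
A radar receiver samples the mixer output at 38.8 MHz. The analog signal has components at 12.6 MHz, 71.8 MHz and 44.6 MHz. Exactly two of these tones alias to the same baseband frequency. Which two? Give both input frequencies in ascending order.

fs/2 = 19.4 MHz.
12.6 MHz ≤ fs/2 = 19.4 MHz, passes unchanged.
71.8 MHz mod fs = 33 MHz.
33 MHz > fs/2 = 19.4 MHz, folds to fs − 33 MHz = 5.8 MHz.
44.6 MHz mod fs = 5.8 MHz.
5.8 MHz ≤ fs/2 = 19.4 MHz, appears at 5.8 MHz.
44.6 MHz and 71.8 MHz both map to 5.8 MHz.

44.6 MHz, 71.8 MHz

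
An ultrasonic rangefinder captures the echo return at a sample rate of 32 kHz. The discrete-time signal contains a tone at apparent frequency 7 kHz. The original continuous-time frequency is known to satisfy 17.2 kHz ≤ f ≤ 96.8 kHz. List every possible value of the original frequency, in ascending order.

25 kHz, 39 kHz, 57 kHz, 71 kHz, 89 kHz

Frequencies that alias to 7 kHz are k·fs ± 7 kHz for integer k ≥ 0.
k=0: 7 kHz.
k=1: 25 kHz, 39 kHz.
k=2: 57 kHz, 71 kHz.
k=3: 89 kHz, 103 kHz.
k=4: 121 kHz, 135 kHz.
Within [17.2 kHz, 96.8 kHz]: 25 kHz, 39 kHz, 57 kHz, 71 kHz, 89 kHz.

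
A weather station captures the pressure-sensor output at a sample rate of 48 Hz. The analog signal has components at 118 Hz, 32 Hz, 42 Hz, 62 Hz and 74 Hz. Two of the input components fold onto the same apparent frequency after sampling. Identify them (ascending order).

fs/2 = 24 Hz.
118 Hz mod fs = 22 Hz.
22 Hz ≤ fs/2 = 24 Hz, appears at 22 Hz.
32 Hz > fs/2 = 24 Hz, folds to fs − 32 Hz = 16 Hz.
42 Hz > fs/2 = 24 Hz, folds to fs − 42 Hz = 6 Hz.
62 Hz mod fs = 14 Hz.
14 Hz ≤ fs/2 = 24 Hz, appears at 14 Hz.
74 Hz mod fs = 26 Hz.
26 Hz > fs/2 = 24 Hz, folds to fs − 26 Hz = 22 Hz.
74 Hz and 118 Hz both map to 22 Hz.

74 Hz, 118 Hz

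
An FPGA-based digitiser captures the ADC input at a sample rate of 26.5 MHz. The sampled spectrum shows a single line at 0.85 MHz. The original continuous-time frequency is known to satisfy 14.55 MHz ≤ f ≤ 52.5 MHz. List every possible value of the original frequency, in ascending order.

25.65 MHz, 27.35 MHz, 52.15 MHz

Frequencies that alias to 0.85 MHz are k·fs ± 0.85 MHz for integer k ≥ 0.
k=0: 0.85 MHz.
k=1: 25.65 MHz, 27.35 MHz.
k=2: 52.15 MHz, 53.85 MHz.
k=3: 78.65 MHz, 80.35 MHz.
Within [14.55 MHz, 52.5 MHz]: 25.65 MHz, 27.35 MHz, 52.15 MHz.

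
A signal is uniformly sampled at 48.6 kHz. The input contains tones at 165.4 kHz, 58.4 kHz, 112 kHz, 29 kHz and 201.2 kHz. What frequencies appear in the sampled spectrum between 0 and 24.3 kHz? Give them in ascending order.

fs/2 = 24.3 kHz.
165.4 kHz mod fs = 19.6 kHz.
19.6 kHz ≤ fs/2 = 24.3 kHz, appears at 19.6 kHz.
58.4 kHz mod fs = 9.8 kHz.
9.8 kHz ≤ fs/2 = 24.3 kHz, appears at 9.8 kHz.
112 kHz mod fs = 14.8 kHz.
14.8 kHz ≤ fs/2 = 24.3 kHz, appears at 14.8 kHz.
29 kHz > fs/2 = 24.3 kHz, folds to fs − 29 kHz = 19.6 kHz.
201.2 kHz mod fs = 6.8 kHz.
6.8 kHz ≤ fs/2 = 24.3 kHz, appears at 6.8 kHz.
Distinct values: {6.8 kHz, 9.8 kHz, 14.8 kHz, 19.6 kHz}.

6.8 kHz, 9.8 kHz, 14.8 kHz, 19.6 kHz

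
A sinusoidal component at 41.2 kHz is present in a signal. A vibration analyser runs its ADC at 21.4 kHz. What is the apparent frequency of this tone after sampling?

41.2 kHz mod fs = 19.8 kHz.
19.8 kHz > fs/2 = 10.7 kHz, folds to fs − 19.8 kHz = 1.6 kHz.

1.6 kHz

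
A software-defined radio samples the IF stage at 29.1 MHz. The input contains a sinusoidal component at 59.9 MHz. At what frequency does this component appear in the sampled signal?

1.7 MHz

59.9 MHz mod fs = 1.7 MHz.
1.7 MHz ≤ fs/2 = 14.55 MHz, appears at 1.7 MHz.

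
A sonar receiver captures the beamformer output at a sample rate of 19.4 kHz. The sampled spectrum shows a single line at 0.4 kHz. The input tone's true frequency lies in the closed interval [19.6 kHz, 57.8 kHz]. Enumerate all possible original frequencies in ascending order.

Frequencies that alias to 0.4 kHz are k·fs ± 0.4 kHz for integer k ≥ 0.
k=0: 0.4 kHz.
k=1: 19 kHz, 19.8 kHz.
k=2: 38.4 kHz, 39.2 kHz.
k=3: 57.8 kHz, 58.6 kHz.
k=4: 77.2 kHz, 78 kHz.
Within [19.6 kHz, 57.8 kHz]: 19.8 kHz, 38.4 kHz, 39.2 kHz, 57.8 kHz.

19.8 kHz, 38.4 kHz, 39.2 kHz, 57.8 kHz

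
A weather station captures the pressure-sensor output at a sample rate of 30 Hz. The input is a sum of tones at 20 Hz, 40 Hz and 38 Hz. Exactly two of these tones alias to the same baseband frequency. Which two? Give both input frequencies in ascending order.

fs/2 = 15 Hz.
20 Hz > fs/2 = 15 Hz, folds to fs − 20 Hz = 10 Hz.
40 Hz mod fs = 10 Hz.
10 Hz ≤ fs/2 = 15 Hz, appears at 10 Hz.
38 Hz mod fs = 8 Hz.
8 Hz ≤ fs/2 = 15 Hz, appears at 8 Hz.
20 Hz and 40 Hz both map to 10 Hz.

20 Hz, 40 Hz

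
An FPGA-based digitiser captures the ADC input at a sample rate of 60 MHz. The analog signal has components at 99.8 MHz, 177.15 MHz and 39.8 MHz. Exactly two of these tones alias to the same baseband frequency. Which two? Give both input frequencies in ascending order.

fs/2 = 30 MHz.
99.8 MHz mod fs = 39.8 MHz.
39.8 MHz > fs/2 = 30 MHz, folds to fs − 39.8 MHz = 20.2 MHz.
177.15 MHz mod fs = 57.15 MHz.
57.15 MHz > fs/2 = 30 MHz, folds to fs − 57.15 MHz = 2.85 MHz.
39.8 MHz > fs/2 = 30 MHz, folds to fs − 39.8 MHz = 20.2 MHz.
39.8 MHz and 99.8 MHz both map to 20.2 MHz.

39.8 MHz, 99.8 MHz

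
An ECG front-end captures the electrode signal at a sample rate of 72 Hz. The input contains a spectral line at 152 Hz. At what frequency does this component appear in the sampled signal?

152 Hz mod fs = 8 Hz.
8 Hz ≤ fs/2 = 36 Hz, appears at 8 Hz.

8 Hz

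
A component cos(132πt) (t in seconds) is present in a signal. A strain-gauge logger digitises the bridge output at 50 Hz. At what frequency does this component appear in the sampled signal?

ω = 132π rad/s → f = ω/(2π) = 66 Hz.
66 Hz mod fs = 16 Hz.
16 Hz ≤ fs/2 = 25 Hz, appears at 16 Hz.

16 Hz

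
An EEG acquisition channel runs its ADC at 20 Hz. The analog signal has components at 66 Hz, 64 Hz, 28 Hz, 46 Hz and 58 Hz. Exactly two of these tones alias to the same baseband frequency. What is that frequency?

fs/2 = 10 Hz.
66 Hz mod fs = 6 Hz.
6 Hz ≤ fs/2 = 10 Hz, appears at 6 Hz.
64 Hz mod fs = 4 Hz.
4 Hz ≤ fs/2 = 10 Hz, appears at 4 Hz.
28 Hz mod fs = 8 Hz.
8 Hz ≤ fs/2 = 10 Hz, appears at 8 Hz.
46 Hz mod fs = 6 Hz.
6 Hz ≤ fs/2 = 10 Hz, appears at 6 Hz.
58 Hz mod fs = 18 Hz.
18 Hz > fs/2 = 10 Hz, folds to fs − 18 Hz = 2 Hz.
46 Hz and 66 Hz both map to 6 Hz.

6 Hz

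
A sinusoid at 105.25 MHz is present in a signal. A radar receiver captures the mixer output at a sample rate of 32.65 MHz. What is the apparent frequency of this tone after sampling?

105.25 MHz mod fs = 7.3 MHz.
7.3 MHz ≤ fs/2 = 16.325 MHz, appears at 7.3 MHz.

7.3 MHz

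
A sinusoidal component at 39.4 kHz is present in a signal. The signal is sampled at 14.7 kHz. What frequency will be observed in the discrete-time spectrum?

39.4 kHz mod fs = 10 kHz.
10 kHz > fs/2 = 7.35 kHz, folds to fs − 10 kHz = 4.7 kHz.

4.7 kHz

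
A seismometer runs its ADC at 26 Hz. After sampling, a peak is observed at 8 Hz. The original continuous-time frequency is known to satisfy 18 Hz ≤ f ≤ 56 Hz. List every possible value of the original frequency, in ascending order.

18 Hz, 34 Hz, 44 Hz

Frequencies that alias to 8 Hz are k·fs ± 8 Hz for integer k ≥ 0.
k=0: 8 Hz.
k=1: 18 Hz, 34 Hz.
k=2: 44 Hz, 60 Hz.
k=3: 70 Hz, 86 Hz.
Within [18 Hz, 56 Hz]: 18 Hz, 34 Hz, 44 Hz.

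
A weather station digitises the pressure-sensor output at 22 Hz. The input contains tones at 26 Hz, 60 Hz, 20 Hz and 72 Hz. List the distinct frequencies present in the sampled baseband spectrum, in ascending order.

fs/2 = 11 Hz.
26 Hz mod fs = 4 Hz.
4 Hz ≤ fs/2 = 11 Hz, appears at 4 Hz.
60 Hz mod fs = 16 Hz.
16 Hz > fs/2 = 11 Hz, folds to fs − 16 Hz = 6 Hz.
20 Hz > fs/2 = 11 Hz, folds to fs − 20 Hz = 2 Hz.
72 Hz mod fs = 6 Hz.
6 Hz ≤ fs/2 = 11 Hz, appears at 6 Hz.
Distinct values: {2 Hz, 4 Hz, 6 Hz}.

2 Hz, 4 Hz, 6 Hz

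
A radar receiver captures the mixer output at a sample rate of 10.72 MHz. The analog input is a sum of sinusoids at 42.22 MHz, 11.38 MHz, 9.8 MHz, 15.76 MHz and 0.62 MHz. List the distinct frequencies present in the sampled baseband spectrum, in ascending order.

fs/2 = 5.36 MHz.
42.22 MHz mod fs = 10.06 MHz.
10.06 MHz > fs/2 = 5.36 MHz, folds to fs − 10.06 MHz = 0.66 MHz.
11.38 MHz mod fs = 0.66 MHz.
0.66 MHz ≤ fs/2 = 5.36 MHz, appears at 0.66 MHz.
9.8 MHz > fs/2 = 5.36 MHz, folds to fs − 9.8 MHz = 0.92 MHz.
15.76 MHz mod fs = 5.04 MHz.
5.04 MHz ≤ fs/2 = 5.36 MHz, appears at 5.04 MHz.
0.62 MHz ≤ fs/2 = 5.36 MHz, passes unchanged.
Distinct values: {0.62 MHz, 0.66 MHz, 0.92 MHz, 5.04 MHz}.

0.62 MHz, 0.66 MHz, 0.92 MHz, 5.04 MHz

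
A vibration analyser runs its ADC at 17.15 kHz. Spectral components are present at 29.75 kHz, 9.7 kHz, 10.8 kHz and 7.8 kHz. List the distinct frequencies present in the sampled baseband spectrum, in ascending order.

4.55 kHz, 6.35 kHz, 7.45 kHz, 7.8 kHz

fs/2 = 8.575 kHz.
29.75 kHz mod fs = 12.6 kHz.
12.6 kHz > fs/2 = 8.575 kHz, folds to fs − 12.6 kHz = 4.55 kHz.
9.7 kHz > fs/2 = 8.575 kHz, folds to fs − 9.7 kHz = 7.45 kHz.
10.8 kHz > fs/2 = 8.575 kHz, folds to fs − 10.8 kHz = 6.35 kHz.
7.8 kHz ≤ fs/2 = 8.575 kHz, passes unchanged.
Distinct values: {4.55 kHz, 6.35 kHz, 7.45 kHz, 7.8 kHz}.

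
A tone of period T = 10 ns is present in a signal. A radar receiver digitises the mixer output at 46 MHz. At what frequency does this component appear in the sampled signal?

8 MHz

T = 10 ns → f = 1/T = 100 MHz.
100 MHz mod fs = 8 MHz.
8 MHz ≤ fs/2 = 23 MHz, appears at 8 MHz.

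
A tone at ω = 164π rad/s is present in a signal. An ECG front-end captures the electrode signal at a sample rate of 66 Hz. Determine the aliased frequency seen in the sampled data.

ω = 164π rad/s → f = ω/(2π) = 82 Hz.
82 Hz mod fs = 16 Hz.
16 Hz ≤ fs/2 = 33 Hz, appears at 16 Hz.

16 Hz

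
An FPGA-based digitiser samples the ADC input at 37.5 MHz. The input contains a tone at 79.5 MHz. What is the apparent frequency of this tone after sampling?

4.5 MHz

79.5 MHz mod fs = 4.5 MHz.
4.5 MHz ≤ fs/2 = 18.75 MHz, appears at 4.5 MHz.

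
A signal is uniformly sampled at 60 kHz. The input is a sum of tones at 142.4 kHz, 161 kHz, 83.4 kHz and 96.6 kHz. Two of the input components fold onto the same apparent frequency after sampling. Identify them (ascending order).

83.4 kHz, 96.6 kHz

fs/2 = 30 kHz.
142.4 kHz mod fs = 22.4 kHz.
22.4 kHz ≤ fs/2 = 30 kHz, appears at 22.4 kHz.
161 kHz mod fs = 41 kHz.
41 kHz > fs/2 = 30 kHz, folds to fs − 41 kHz = 19 kHz.
83.4 kHz mod fs = 23.4 kHz.
23.4 kHz ≤ fs/2 = 30 kHz, appears at 23.4 kHz.
96.6 kHz mod fs = 36.6 kHz.
36.6 kHz > fs/2 = 30 kHz, folds to fs − 36.6 kHz = 23.4 kHz.
83.4 kHz and 96.6 kHz both map to 23.4 kHz.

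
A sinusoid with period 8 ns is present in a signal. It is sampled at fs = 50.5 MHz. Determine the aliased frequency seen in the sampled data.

T = 8 ns → f = 1/T = 125 MHz.
125 MHz mod fs = 24 MHz.
24 MHz ≤ fs/2 = 25.25 MHz, appears at 24 MHz.

24 MHz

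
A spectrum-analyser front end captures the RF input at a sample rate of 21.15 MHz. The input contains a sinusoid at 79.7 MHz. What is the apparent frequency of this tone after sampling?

4.9 MHz

79.7 MHz mod fs = 16.25 MHz.
16.25 MHz > fs/2 = 10.575 MHz, folds to fs − 16.25 MHz = 4.9 MHz.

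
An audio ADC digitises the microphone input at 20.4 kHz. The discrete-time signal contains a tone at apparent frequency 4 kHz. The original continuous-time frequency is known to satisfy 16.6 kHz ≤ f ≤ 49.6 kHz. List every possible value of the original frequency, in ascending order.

Frequencies that alias to 4 kHz are k·fs ± 4 kHz for integer k ≥ 0.
k=0: 4 kHz.
k=1: 16.4 kHz, 24.4 kHz.
k=2: 36.8 kHz, 44.8 kHz.
k=3: 57.2 kHz, 65.2 kHz.
Within [16.6 kHz, 49.6 kHz]: 24.4 kHz, 36.8 kHz, 44.8 kHz.

24.4 kHz, 36.8 kHz, 44.8 kHz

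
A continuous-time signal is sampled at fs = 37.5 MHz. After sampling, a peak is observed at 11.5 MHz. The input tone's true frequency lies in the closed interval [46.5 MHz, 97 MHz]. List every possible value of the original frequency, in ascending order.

49 MHz, 63.5 MHz, 86.5 MHz

Frequencies that alias to 11.5 MHz are k·fs ± 11.5 MHz for integer k ≥ 0.
k=0: 11.5 MHz.
k=1: 26 MHz, 49 MHz.
k=2: 63.5 MHz, 86.5 MHz.
k=3: 101 MHz, 124 MHz.
Within [46.5 MHz, 97 MHz]: 49 MHz, 63.5 MHz, 86.5 MHz.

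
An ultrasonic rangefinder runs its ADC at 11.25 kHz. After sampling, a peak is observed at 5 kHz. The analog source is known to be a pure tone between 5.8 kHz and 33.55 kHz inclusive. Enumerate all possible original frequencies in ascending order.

6.25 kHz, 16.25 kHz, 17.5 kHz, 27.5 kHz, 28.75 kHz

Frequencies that alias to 5 kHz are k·fs ± 5 kHz for integer k ≥ 0.
k=0: 5 kHz.
k=1: 6.25 kHz, 16.25 kHz.
k=2: 17.5 kHz, 27.5 kHz.
k=3: 28.75 kHz, 38.75 kHz.
k=4: 40 kHz, 50 kHz.
Within [5.8 kHz, 33.55 kHz]: 6.25 kHz, 16.25 kHz, 17.5 kHz, 27.5 kHz, 28.75 kHz.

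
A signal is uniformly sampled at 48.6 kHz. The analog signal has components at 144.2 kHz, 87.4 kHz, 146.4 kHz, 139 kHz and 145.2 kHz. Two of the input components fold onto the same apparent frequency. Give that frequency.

0.6 kHz

fs/2 = 24.3 kHz.
144.2 kHz mod fs = 47 kHz.
47 kHz > fs/2 = 24.3 kHz, folds to fs − 47 kHz = 1.6 kHz.
87.4 kHz mod fs = 38.8 kHz.
38.8 kHz > fs/2 = 24.3 kHz, folds to fs − 38.8 kHz = 9.8 kHz.
146.4 kHz mod fs = 0.6 kHz.
0.6 kHz ≤ fs/2 = 24.3 kHz, appears at 0.6 kHz.
139 kHz mod fs = 41.8 kHz.
41.8 kHz > fs/2 = 24.3 kHz, folds to fs − 41.8 kHz = 6.8 kHz.
145.2 kHz mod fs = 48 kHz.
48 kHz > fs/2 = 24.3 kHz, folds to fs − 48 kHz = 0.6 kHz.
145.2 kHz and 146.4 kHz both map to 0.6 kHz.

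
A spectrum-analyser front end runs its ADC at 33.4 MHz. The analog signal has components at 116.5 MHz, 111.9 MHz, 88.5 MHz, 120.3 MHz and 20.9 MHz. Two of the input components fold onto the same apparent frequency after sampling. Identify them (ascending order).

fs/2 = 16.7 MHz.
116.5 MHz mod fs = 16.3 MHz.
16.3 MHz ≤ fs/2 = 16.7 MHz, appears at 16.3 MHz.
111.9 MHz mod fs = 11.7 MHz.
11.7 MHz ≤ fs/2 = 16.7 MHz, appears at 11.7 MHz.
88.5 MHz mod fs = 21.7 MHz.
21.7 MHz > fs/2 = 16.7 MHz, folds to fs − 21.7 MHz = 11.7 MHz.
120.3 MHz mod fs = 20.1 MHz.
20.1 MHz > fs/2 = 16.7 MHz, folds to fs − 20.1 MHz = 13.3 MHz.
20.9 MHz > fs/2 = 16.7 MHz, folds to fs − 20.9 MHz = 12.5 MHz.
88.5 MHz and 111.9 MHz both map to 11.7 MHz.

88.5 MHz, 111.9 MHz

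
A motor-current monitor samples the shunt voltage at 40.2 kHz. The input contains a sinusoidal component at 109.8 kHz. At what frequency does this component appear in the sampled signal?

109.8 kHz mod fs = 29.4 kHz.
29.4 kHz > fs/2 = 20.1 kHz, folds to fs − 29.4 kHz = 10.8 kHz.

10.8 kHz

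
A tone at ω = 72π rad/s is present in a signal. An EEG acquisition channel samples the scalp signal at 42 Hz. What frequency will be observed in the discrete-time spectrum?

6 Hz

ω = 72π rad/s → f = ω/(2π) = 36 Hz.
36 Hz > fs/2 = 21 Hz, folds to fs − 36 Hz = 6 Hz.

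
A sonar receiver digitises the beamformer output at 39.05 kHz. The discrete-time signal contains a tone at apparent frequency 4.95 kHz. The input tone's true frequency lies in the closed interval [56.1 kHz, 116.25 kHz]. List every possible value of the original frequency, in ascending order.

73.15 kHz, 83.05 kHz, 112.2 kHz

Frequencies that alias to 4.95 kHz are k·fs ± 4.95 kHz for integer k ≥ 0.
k=0: 4.95 kHz.
k=1: 34.1 kHz, 44 kHz.
k=2: 73.15 kHz, 83.05 kHz.
k=3: 112.2 kHz, 122.1 kHz.
k=4: 151.25 kHz, 161.15 kHz.
Within [56.1 kHz, 116.25 kHz]: 73.15 kHz, 83.05 kHz, 112.2 kHz.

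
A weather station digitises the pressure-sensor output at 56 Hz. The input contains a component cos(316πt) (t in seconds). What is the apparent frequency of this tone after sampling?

ω = 316π rad/s → f = ω/(2π) = 158 Hz.
158 Hz mod fs = 46 Hz.
46 Hz > fs/2 = 28 Hz, folds to fs − 46 Hz = 10 Hz.

10 Hz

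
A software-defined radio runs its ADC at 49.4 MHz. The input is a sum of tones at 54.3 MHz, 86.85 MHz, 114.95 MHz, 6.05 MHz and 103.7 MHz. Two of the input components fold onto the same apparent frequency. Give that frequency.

fs/2 = 24.7 MHz.
54.3 MHz mod fs = 4.9 MHz.
4.9 MHz ≤ fs/2 = 24.7 MHz, appears at 4.9 MHz.
86.85 MHz mod fs = 37.45 MHz.
37.45 MHz > fs/2 = 24.7 MHz, folds to fs − 37.45 MHz = 11.95 MHz.
114.95 MHz mod fs = 16.15 MHz.
16.15 MHz ≤ fs/2 = 24.7 MHz, appears at 16.15 MHz.
6.05 MHz ≤ fs/2 = 24.7 MHz, passes unchanged.
103.7 MHz mod fs = 4.9 MHz.
4.9 MHz ≤ fs/2 = 24.7 MHz, appears at 4.9 MHz.
54.3 MHz and 103.7 MHz both map to 4.9 MHz.

4.9 MHz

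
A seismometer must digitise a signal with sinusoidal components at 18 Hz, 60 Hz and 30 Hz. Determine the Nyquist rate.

120 Hz

Highest-frequency component: 60 Hz.
Nyquist rate = 2 × 60 Hz = 120 Hz.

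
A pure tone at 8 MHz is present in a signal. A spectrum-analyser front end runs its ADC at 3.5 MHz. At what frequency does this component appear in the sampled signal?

1 MHz

8 MHz mod fs = 1 MHz.
1 MHz ≤ fs/2 = 1.75 MHz, appears at 1 MHz.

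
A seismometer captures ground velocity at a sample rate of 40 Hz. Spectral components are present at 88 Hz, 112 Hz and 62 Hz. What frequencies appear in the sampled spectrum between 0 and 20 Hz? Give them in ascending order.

8 Hz, 18 Hz

fs/2 = 20 Hz.
88 Hz mod fs = 8 Hz.
8 Hz ≤ fs/2 = 20 Hz, appears at 8 Hz.
112 Hz mod fs = 32 Hz.
32 Hz > fs/2 = 20 Hz, folds to fs − 32 Hz = 8 Hz.
62 Hz mod fs = 22 Hz.
22 Hz > fs/2 = 20 Hz, folds to fs − 22 Hz = 18 Hz.
Distinct values: {8 Hz, 18 Hz}.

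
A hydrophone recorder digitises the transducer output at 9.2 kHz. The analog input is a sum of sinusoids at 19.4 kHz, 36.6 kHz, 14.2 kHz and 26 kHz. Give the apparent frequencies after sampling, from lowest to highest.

fs/2 = 4.6 kHz.
19.4 kHz mod fs = 1 kHz.
1 kHz ≤ fs/2 = 4.6 kHz, appears at 1 kHz.
36.6 kHz mod fs = 9 kHz.
9 kHz > fs/2 = 4.6 kHz, folds to fs − 9 kHz = 0.2 kHz.
14.2 kHz mod fs = 5 kHz.
5 kHz > fs/2 = 4.6 kHz, folds to fs − 5 kHz = 4.2 kHz.
26 kHz mod fs = 7.6 kHz.
7.6 kHz > fs/2 = 4.6 kHz, folds to fs − 7.6 kHz = 1.6 kHz.
Distinct values: {0.2 kHz, 1 kHz, 1.6 kHz, 4.2 kHz}.

0.2 kHz, 1 kHz, 1.6 kHz, 4.2 kHz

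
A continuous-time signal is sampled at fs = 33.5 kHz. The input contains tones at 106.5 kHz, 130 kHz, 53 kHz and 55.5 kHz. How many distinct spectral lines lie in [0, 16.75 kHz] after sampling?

fs/2 = 16.75 kHz.
106.5 kHz mod fs = 6 kHz.
6 kHz ≤ fs/2 = 16.75 kHz, appears at 6 kHz.
130 kHz mod fs = 29.5 kHz.
29.5 kHz > fs/2 = 16.75 kHz, folds to fs − 29.5 kHz = 4 kHz.
53 kHz mod fs = 19.5 kHz.
19.5 kHz > fs/2 = 16.75 kHz, folds to fs − 19.5 kHz = 14 kHz.
55.5 kHz mod fs = 22 kHz.
22 kHz > fs/2 = 16.75 kHz, folds to fs − 22 kHz = 11.5 kHz.
Distinct values: {4 kHz, 6 kHz, 11.5 kHz, 14 kHz} → 4.

4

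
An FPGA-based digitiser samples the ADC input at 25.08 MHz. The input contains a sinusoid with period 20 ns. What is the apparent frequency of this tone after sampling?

T = 20 ns → f = 1/T = 50 MHz.
50 MHz mod fs = 24.92 MHz.
24.92 MHz > fs/2 = 12.54 MHz, folds to fs − 24.92 MHz = 0.16 MHz.

0.16 MHz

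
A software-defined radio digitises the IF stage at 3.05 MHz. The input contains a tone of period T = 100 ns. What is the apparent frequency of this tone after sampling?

T = 100 ns → f = 1/T = 10 MHz.
10 MHz mod fs = 0.85 MHz.
0.85 MHz ≤ fs/2 = 1.525 MHz, appears at 0.85 MHz.

0.85 MHz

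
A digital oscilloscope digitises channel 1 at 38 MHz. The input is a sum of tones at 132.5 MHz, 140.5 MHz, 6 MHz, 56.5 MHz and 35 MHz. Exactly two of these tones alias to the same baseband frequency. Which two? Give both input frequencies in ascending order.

56.5 MHz, 132.5 MHz

fs/2 = 19 MHz.
132.5 MHz mod fs = 18.5 MHz.
18.5 MHz ≤ fs/2 = 19 MHz, appears at 18.5 MHz.
140.5 MHz mod fs = 26.5 MHz.
26.5 MHz > fs/2 = 19 MHz, folds to fs − 26.5 MHz = 11.5 MHz.
6 MHz ≤ fs/2 = 19 MHz, passes unchanged.
56.5 MHz mod fs = 18.5 MHz.
18.5 MHz ≤ fs/2 = 19 MHz, appears at 18.5 MHz.
35 MHz > fs/2 = 19 MHz, folds to fs − 35 MHz = 3 MHz.
56.5 MHz and 132.5 MHz both map to 18.5 MHz.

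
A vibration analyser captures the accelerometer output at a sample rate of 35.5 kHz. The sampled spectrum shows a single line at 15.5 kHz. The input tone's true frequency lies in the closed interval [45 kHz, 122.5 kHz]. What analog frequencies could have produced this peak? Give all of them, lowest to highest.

Frequencies that alias to 15.5 kHz are k·fs ± 15.5 kHz for integer k ≥ 0.
k=0: 15.5 kHz.
k=1: 20 kHz, 51 kHz.
k=2: 55.5 kHz, 86.5 kHz.
k=3: 91 kHz, 122 kHz.
k=4: 126.5 kHz, 157.5 kHz.
Within [45 kHz, 122.5 kHz]: 51 kHz, 55.5 kHz, 86.5 kHz, 91 kHz, 122 kHz.

51 kHz, 55.5 kHz, 86.5 kHz, 91 kHz, 122 kHz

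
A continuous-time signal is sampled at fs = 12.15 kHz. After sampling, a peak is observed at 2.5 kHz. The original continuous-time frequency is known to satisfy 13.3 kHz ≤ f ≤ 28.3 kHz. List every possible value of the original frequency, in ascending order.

14.65 kHz, 21.8 kHz, 26.8 kHz

Frequencies that alias to 2.5 kHz are k·fs ± 2.5 kHz for integer k ≥ 0.
k=0: 2.5 kHz.
k=1: 9.65 kHz, 14.65 kHz.
k=2: 21.8 kHz, 26.8 kHz.
k=3: 33.95 kHz, 38.95 kHz.
Within [13.3 kHz, 28.3 kHz]: 14.65 kHz, 21.8 kHz, 26.8 kHz.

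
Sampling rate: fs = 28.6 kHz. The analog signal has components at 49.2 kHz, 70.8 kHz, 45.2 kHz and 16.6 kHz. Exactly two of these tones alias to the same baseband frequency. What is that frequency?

12 kHz

fs/2 = 14.3 kHz.
49.2 kHz mod fs = 20.6 kHz.
20.6 kHz > fs/2 = 14.3 kHz, folds to fs − 20.6 kHz = 8 kHz.
70.8 kHz mod fs = 13.6 kHz.
13.6 kHz ≤ fs/2 = 14.3 kHz, appears at 13.6 kHz.
45.2 kHz mod fs = 16.6 kHz.
16.6 kHz > fs/2 = 14.3 kHz, folds to fs − 16.6 kHz = 12 kHz.
16.6 kHz > fs/2 = 14.3 kHz, folds to fs − 16.6 kHz = 12 kHz.
16.6 kHz and 45.2 kHz both map to 12 kHz.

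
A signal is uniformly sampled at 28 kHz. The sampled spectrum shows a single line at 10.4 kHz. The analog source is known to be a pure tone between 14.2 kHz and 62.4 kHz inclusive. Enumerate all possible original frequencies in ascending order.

17.6 kHz, 38.4 kHz, 45.6 kHz

Frequencies that alias to 10.4 kHz are k·fs ± 10.4 kHz for integer k ≥ 0.
k=0: 10.4 kHz.
k=1: 17.6 kHz, 38.4 kHz.
k=2: 45.6 kHz, 66.4 kHz.
k=3: 73.6 kHz, 94.4 kHz.
Within [14.2 kHz, 62.4 kHz]: 17.6 kHz, 38.4 kHz, 45.6 kHz.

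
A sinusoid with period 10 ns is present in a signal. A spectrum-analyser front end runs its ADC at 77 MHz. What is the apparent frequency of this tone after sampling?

23 MHz

T = 10 ns → f = 1/T = 100 MHz.
100 MHz mod fs = 23 MHz.
23 MHz ≤ fs/2 = 38.5 MHz, appears at 23 MHz.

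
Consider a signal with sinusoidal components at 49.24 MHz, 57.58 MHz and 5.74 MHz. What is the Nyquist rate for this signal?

Highest-frequency component: 57.58 MHz.
Nyquist rate = 2 × 57.58 MHz = 115.16 MHz.

115.16 MHz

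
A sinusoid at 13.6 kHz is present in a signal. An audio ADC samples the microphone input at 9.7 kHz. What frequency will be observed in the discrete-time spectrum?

13.6 kHz mod fs = 3.9 kHz.
3.9 kHz ≤ fs/2 = 4.85 kHz, appears at 3.9 kHz.

3.9 kHz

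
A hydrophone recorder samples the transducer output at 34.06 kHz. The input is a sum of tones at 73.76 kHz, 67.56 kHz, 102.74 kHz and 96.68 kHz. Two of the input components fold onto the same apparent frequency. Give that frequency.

fs/2 = 17.03 kHz.
73.76 kHz mod fs = 5.64 kHz.
5.64 kHz ≤ fs/2 = 17.03 kHz, appears at 5.64 kHz.
67.56 kHz mod fs = 33.5 kHz.
33.5 kHz > fs/2 = 17.03 kHz, folds to fs − 33.5 kHz = 0.56 kHz.
102.74 kHz mod fs = 0.56 kHz.
0.56 kHz ≤ fs/2 = 17.03 kHz, appears at 0.56 kHz.
96.68 kHz mod fs = 28.56 kHz.
28.56 kHz > fs/2 = 17.03 kHz, folds to fs − 28.56 kHz = 5.5 kHz.
67.56 kHz and 102.74 kHz both map to 0.56 kHz.

0.56 kHz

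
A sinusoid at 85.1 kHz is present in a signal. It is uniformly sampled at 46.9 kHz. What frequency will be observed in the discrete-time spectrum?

8.7 kHz

85.1 kHz mod fs = 38.2 kHz.
38.2 kHz > fs/2 = 23.45 kHz, folds to fs − 38.2 kHz = 8.7 kHz.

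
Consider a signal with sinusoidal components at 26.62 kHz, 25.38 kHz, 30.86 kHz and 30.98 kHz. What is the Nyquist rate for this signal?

61.96 kHz

Highest-frequency component: 30.98 kHz.
Nyquist rate = 2 × 30.98 kHz = 61.96 kHz.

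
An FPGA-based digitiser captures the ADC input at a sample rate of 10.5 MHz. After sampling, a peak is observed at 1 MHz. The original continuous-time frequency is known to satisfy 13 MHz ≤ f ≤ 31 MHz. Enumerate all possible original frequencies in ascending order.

Frequencies that alias to 1 MHz are k·fs ± 1 MHz for integer k ≥ 0.
k=0: 1 MHz.
k=1: 9.5 MHz, 11.5 MHz.
k=2: 20 MHz, 22 MHz.
k=3: 30.5 MHz, 32.5 MHz.
k=4: 41 MHz, 43 MHz.
Within [13 MHz, 31 MHz]: 20 MHz, 22 MHz, 30.5 MHz.

20 MHz, 22 MHz, 30.5 MHz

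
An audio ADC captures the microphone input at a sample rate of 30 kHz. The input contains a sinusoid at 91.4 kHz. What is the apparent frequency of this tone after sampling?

1.4 kHz

91.4 kHz mod fs = 1.4 kHz.
1.4 kHz ≤ fs/2 = 15 kHz, appears at 1.4 kHz.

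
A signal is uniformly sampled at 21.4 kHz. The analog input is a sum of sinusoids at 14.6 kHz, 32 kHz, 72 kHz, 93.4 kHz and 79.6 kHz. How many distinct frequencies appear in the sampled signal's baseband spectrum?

4

fs/2 = 10.7 kHz.
14.6 kHz > fs/2 = 10.7 kHz, folds to fs − 14.6 kHz = 6.8 kHz.
32 kHz mod fs = 10.6 kHz.
10.6 kHz ≤ fs/2 = 10.7 kHz, appears at 10.6 kHz.
72 kHz mod fs = 7.8 kHz.
7.8 kHz ≤ fs/2 = 10.7 kHz, appears at 7.8 kHz.
93.4 kHz mod fs = 7.8 kHz.
7.8 kHz ≤ fs/2 = 10.7 kHz, appears at 7.8 kHz.
79.6 kHz mod fs = 15.4 kHz.
15.4 kHz > fs/2 = 10.7 kHz, folds to fs − 15.4 kHz = 6 kHz.
Distinct values: {6 kHz, 6.8 kHz, 7.8 kHz, 10.6 kHz} → 4.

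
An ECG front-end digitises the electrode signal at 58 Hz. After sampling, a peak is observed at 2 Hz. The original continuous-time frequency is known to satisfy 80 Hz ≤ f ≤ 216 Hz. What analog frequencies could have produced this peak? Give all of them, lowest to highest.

Frequencies that alias to 2 Hz are k·fs ± 2 Hz for integer k ≥ 0.
k=0: 2 Hz.
k=1: 56 Hz, 60 Hz.
k=2: 114 Hz, 118 Hz.
k=3: 172 Hz, 176 Hz.
k=4: 230 Hz, 234 Hz.
Within [80 Hz, 216 Hz]: 114 Hz, 118 Hz, 172 Hz, 176 Hz.

114 Hz, 118 Hz, 172 Hz, 176 Hz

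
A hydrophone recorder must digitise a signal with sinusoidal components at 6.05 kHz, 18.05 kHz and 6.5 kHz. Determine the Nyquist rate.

36.1 kHz

Highest-frequency component: 18.05 kHz.
Nyquist rate = 2 × 18.05 kHz = 36.1 kHz.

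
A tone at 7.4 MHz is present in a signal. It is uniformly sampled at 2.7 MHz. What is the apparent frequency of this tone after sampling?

7.4 MHz mod fs = 2 MHz.
2 MHz > fs/2 = 1.35 MHz, folds to fs − 2 MHz = 0.7 MHz.

0.7 MHz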